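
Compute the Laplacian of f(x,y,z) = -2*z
0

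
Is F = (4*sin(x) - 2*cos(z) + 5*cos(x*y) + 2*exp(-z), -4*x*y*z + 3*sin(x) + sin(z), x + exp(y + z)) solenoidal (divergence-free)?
No, ∇·F = -4*x*z - 5*y*sin(x*y) + exp(y + z) + 4*cos(x)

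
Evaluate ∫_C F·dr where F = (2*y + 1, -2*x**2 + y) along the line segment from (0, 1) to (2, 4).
23/2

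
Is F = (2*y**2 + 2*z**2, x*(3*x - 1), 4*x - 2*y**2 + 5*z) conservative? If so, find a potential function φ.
No, ∇×F = (-4*y, 4*z - 4, 6*x - 4*y - 1) ≠ 0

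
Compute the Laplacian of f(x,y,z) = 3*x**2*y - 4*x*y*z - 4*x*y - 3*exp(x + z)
6*y - 6*exp(x + z)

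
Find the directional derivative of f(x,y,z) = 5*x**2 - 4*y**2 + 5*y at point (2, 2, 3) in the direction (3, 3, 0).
9*sqrt(2)/2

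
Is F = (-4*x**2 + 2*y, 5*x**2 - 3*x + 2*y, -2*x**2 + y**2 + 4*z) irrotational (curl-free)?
No, ∇×F = (2*y, 4*x, 10*x - 5)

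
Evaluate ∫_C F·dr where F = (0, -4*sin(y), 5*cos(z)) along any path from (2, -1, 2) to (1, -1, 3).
-5*sin(2) + 5*sin(3)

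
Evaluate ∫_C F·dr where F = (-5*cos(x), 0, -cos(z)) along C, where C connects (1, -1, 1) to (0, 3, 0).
6*sin(1)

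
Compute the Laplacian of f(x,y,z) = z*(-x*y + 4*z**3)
48*z**2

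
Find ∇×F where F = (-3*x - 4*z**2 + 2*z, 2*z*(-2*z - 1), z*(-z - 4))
(8*z + 2, 2 - 8*z, 0)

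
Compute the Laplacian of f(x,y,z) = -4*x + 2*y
0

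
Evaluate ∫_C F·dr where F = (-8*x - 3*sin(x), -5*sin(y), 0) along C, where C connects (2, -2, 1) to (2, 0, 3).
5 - 5*cos(2)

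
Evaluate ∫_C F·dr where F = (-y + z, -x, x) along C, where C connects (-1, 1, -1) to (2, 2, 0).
-6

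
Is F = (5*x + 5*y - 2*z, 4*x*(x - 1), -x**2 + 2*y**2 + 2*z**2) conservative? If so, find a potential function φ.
No, ∇×F = (4*y, 2*x - 2, 8*x - 9) ≠ 0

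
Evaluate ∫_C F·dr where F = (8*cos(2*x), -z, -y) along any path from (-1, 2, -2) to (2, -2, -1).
-6 + 4*sin(4) + 4*sin(2)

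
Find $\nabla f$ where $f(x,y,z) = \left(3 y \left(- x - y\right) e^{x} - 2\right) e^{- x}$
(-3*y + 2*exp(-x), -3*x - 6*y, 0)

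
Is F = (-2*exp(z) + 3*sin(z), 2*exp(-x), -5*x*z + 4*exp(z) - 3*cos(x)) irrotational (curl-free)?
No, ∇×F = (0, 5*z - 2*exp(z) - 3*sin(x) + 3*cos(z), -2*exp(-x))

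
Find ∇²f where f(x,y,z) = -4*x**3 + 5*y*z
-24*x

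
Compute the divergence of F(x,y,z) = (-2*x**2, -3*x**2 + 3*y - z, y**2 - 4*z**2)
-4*x - 8*z + 3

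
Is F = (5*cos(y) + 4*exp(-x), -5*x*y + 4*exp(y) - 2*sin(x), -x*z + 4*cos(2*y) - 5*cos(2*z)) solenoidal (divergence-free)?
No, ∇·F = -6*x + 4*exp(y) + 10*sin(2*z) - 4*exp(-x)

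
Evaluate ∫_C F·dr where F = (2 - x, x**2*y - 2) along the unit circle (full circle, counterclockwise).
0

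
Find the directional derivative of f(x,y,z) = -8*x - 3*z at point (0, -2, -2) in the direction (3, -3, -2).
-9*sqrt(22)/11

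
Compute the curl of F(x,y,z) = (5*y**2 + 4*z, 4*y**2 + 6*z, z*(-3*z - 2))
(-6, 4, -10*y)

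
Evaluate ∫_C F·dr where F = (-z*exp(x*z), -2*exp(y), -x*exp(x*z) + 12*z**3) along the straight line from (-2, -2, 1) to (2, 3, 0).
-2*exp(3) - 4 + 3*exp(-2)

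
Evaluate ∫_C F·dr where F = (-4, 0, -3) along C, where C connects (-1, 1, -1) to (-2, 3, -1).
4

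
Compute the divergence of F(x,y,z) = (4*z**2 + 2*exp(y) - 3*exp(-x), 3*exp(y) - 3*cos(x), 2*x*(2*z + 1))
4*x + 3*exp(y) + 3*exp(-x)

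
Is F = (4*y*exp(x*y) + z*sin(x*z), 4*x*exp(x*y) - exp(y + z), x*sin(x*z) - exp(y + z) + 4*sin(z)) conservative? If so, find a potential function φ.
Yes, F is conservative. φ = 4*exp(x*y) - exp(y + z) - 4*cos(z) - cos(x*z)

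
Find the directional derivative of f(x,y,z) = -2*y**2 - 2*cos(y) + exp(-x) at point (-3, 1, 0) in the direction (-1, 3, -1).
sqrt(11)*(-12 + 6*sin(1) + exp(3))/11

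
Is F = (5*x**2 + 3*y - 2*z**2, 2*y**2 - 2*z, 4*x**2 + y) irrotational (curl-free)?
No, ∇×F = (3, -8*x - 4*z, -3)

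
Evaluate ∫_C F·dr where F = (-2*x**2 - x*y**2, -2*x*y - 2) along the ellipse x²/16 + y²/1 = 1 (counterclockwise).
0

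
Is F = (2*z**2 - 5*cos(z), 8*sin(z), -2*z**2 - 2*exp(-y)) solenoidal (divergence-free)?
No, ∇·F = -4*z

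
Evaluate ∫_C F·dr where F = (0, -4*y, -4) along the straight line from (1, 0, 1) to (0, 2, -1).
0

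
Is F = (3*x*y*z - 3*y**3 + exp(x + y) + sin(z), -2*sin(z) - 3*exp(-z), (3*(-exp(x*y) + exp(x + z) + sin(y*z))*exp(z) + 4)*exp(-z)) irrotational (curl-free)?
No, ∇×F = (-3*x*exp(x*y) + 3*z*cos(y*z) + 2*cos(z) - 3*exp(-z), 3*x*y + 3*y*exp(x*y) - 3*exp(x + z) + cos(z), -3*x*z + 9*y**2 - exp(x + y))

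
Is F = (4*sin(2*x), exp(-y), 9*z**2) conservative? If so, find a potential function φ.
Yes, F is conservative. φ = 3*z**3 - 2*cos(2*x) - exp(-y)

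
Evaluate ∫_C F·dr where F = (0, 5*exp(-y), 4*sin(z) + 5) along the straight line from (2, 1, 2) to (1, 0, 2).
-5 + 5*exp(-1)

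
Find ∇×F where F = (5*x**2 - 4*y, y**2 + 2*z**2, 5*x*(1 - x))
(-4*z, 10*x - 5, 4)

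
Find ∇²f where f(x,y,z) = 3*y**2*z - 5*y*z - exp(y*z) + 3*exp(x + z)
-y**2*exp(y*z) - z*(z*exp(y*z) - 6) + 6*exp(x + z)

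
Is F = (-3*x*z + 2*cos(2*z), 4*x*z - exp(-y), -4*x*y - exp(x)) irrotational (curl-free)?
No, ∇×F = (-8*x, -3*x + 4*y + exp(x) - 4*sin(2*z), 4*z)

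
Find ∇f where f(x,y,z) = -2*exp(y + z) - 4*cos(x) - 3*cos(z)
(4*sin(x), -2*exp(y + z), -2*exp(y + z) + 3*sin(z))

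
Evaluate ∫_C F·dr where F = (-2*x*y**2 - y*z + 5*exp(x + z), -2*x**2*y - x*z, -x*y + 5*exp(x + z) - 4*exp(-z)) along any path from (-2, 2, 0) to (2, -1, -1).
-5*exp(-2) + 6 + 9*E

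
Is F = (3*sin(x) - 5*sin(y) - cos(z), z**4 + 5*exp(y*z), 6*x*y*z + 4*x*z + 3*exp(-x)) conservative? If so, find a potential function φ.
No, ∇×F = (6*x*z - 5*y*exp(y*z) - 4*z**3, -6*y*z - 4*z + sin(z) + 3*exp(-x), 5*cos(y)) ≠ 0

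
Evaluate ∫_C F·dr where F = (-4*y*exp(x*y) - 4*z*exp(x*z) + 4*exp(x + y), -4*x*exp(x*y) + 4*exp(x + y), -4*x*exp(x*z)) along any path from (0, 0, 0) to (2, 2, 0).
0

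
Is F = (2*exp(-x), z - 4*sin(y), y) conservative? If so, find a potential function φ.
Yes, F is conservative. φ = y*z + 4*cos(y) - 2*exp(-x)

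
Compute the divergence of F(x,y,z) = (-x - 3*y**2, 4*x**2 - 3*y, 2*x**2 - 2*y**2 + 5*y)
-4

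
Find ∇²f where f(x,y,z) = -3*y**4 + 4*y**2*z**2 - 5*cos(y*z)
5*y**2*cos(y*z) - 28*y**2 + 5*z**2*cos(y*z) + 8*z**2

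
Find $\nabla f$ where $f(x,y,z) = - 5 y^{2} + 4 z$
(0, -10*y, 4)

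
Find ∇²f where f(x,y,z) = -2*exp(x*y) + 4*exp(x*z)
-2*x**2*exp(x*y) + 4*x**2*exp(x*z) - 2*y**2*exp(x*y) + 4*z**2*exp(x*z)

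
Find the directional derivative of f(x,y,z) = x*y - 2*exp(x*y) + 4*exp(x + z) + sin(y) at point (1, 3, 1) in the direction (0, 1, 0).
-2*exp(3) + cos(3) + 1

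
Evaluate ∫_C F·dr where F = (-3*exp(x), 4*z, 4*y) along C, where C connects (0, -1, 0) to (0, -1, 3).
-12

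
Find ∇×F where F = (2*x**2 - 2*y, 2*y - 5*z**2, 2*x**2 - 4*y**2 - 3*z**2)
(-8*y + 10*z, -4*x, 2)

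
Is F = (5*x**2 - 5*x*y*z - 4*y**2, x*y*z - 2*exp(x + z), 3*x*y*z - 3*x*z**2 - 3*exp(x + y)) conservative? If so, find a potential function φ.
No, ∇×F = (-x*y + 3*x*z - 3*exp(x + y) + 2*exp(x + z), -5*x*y - 3*y*z + 3*z**2 + 3*exp(x + y), 5*x*z + y*z + 8*y - 2*exp(x + z)) ≠ 0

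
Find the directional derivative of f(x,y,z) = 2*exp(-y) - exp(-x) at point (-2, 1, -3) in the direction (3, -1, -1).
sqrt(11)*(2 + 3*exp(3))*exp(-1)/11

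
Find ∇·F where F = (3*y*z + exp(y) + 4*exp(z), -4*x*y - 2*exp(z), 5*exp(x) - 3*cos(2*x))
-4*x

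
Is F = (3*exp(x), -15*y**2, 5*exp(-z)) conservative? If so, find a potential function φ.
Yes, F is conservative. φ = -5*y**3 + 3*exp(x) - 5*exp(-z)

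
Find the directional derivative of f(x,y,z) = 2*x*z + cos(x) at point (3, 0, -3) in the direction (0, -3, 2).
12*sqrt(13)/13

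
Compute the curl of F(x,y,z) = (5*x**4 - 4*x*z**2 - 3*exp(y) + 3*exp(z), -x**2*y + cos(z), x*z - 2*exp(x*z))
(sin(z), -8*x*z + 2*z*exp(x*z) - z + 3*exp(z), -2*x*y + 3*exp(y))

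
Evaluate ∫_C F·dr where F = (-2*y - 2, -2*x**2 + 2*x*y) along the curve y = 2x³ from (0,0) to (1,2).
-69/35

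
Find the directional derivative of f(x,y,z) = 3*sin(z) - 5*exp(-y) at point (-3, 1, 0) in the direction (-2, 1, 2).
5*exp(-1)/3 + 2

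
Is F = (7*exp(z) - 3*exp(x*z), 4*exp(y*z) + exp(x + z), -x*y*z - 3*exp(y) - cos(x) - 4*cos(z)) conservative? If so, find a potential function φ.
No, ∇×F = (-x*z - 4*y*exp(y*z) - 3*exp(y) - exp(x + z), -3*x*exp(x*z) + y*z + 7*exp(z) - sin(x), exp(x + z)) ≠ 0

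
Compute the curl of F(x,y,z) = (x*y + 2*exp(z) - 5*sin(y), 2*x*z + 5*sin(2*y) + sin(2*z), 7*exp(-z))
(-2*x - 2*cos(2*z), 2*exp(z), -x + 2*z + 5*cos(y))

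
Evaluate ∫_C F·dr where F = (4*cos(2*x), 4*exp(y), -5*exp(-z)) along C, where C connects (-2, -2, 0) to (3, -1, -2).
-5 + 2*sin(4) + 2*sin(6) - 4*exp(-2) + 4*exp(-1) + 5*exp(2)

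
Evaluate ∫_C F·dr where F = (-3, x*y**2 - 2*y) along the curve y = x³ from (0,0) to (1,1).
-37/10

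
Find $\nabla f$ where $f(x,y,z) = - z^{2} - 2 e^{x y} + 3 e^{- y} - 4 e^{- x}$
(-2*y*exp(x*y) + 4*exp(-x), -2*x*exp(x*y) - 3*exp(-y), -2*z)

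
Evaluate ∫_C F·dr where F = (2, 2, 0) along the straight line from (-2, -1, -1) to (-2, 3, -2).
8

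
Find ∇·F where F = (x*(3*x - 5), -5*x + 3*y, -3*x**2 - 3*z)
6*x - 5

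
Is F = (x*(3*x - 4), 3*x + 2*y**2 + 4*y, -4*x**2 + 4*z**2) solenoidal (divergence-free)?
No, ∇·F = 6*x + 4*y + 8*z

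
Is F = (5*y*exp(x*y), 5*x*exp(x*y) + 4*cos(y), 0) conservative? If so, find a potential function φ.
Yes, F is conservative. φ = 5*exp(x*y) + 4*sin(y)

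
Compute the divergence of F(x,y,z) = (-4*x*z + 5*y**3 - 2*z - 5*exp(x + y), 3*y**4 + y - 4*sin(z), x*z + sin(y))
x + 12*y**3 - 4*z - 5*exp(x + y) + 1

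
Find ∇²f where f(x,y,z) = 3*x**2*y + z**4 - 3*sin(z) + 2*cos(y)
6*y + 12*z**2 + 3*sin(z) - 2*cos(y)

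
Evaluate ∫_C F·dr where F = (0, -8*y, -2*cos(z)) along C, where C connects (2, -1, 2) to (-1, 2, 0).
-12 + 2*sin(2)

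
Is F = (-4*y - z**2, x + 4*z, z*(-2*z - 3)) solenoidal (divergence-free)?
No, ∇·F = -4*z - 3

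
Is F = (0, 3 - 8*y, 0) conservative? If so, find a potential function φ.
Yes, F is conservative. φ = y*(3 - 4*y)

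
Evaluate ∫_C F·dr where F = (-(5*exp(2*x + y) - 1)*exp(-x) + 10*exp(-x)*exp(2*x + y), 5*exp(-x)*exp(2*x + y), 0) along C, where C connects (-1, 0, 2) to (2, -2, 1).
-5*exp(-1) - exp(-2) + E + 5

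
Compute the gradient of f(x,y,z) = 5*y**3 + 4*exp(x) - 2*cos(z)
(4*exp(x), 15*y**2, 2*sin(z))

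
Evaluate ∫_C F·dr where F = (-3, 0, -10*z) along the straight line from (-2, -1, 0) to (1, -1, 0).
-9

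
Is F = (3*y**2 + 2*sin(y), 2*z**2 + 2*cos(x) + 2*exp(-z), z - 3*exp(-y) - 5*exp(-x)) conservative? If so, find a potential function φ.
No, ∇×F = (-4*z + 2*exp(-z) + 3*exp(-y), -5*exp(-x), -6*y - 2*sin(x) - 2*cos(y)) ≠ 0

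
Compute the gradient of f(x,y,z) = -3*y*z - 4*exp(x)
(-4*exp(x), -3*z, -3*y)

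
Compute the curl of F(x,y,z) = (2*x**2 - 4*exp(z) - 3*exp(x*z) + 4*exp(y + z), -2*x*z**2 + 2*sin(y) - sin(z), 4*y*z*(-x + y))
(8*y*z + cos(z), -3*x*exp(x*z) + 4*y*z - 4*exp(z) + 4*exp(y + z), -2*z**2 - 4*exp(y + z))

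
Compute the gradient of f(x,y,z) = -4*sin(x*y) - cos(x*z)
(-4*y*cos(x*y) + z*sin(x*z), -4*x*cos(x*y), x*sin(x*z))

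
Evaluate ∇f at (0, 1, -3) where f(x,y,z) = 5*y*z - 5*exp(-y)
(0, -15 + 5*exp(-1), 5)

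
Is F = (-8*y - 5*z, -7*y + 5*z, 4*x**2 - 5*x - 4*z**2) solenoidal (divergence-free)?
No, ∇·F = -8*z - 7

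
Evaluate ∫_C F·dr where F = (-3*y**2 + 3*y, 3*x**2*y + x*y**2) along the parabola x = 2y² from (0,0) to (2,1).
17/5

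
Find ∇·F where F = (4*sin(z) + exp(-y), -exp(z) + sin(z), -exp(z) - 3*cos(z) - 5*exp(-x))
-exp(z) + 3*sin(z)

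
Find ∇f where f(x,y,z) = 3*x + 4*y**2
(3, 8*y, 0)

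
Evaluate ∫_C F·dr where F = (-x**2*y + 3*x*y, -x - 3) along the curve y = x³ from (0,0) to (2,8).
-412/15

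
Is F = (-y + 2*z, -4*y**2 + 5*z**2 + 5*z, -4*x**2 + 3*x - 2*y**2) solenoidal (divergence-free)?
No, ∇·F = -8*y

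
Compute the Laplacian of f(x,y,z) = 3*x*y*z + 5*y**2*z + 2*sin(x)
10*z - 2*sin(x)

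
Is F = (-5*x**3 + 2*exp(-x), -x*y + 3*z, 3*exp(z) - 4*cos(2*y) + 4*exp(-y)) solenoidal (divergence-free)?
No, ∇·F = -15*x**2 - x + 3*exp(z) - 2*exp(-x)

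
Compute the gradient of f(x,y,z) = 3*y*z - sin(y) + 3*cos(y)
(0, 3*z - 3*sin(y) - cos(y), 3*y)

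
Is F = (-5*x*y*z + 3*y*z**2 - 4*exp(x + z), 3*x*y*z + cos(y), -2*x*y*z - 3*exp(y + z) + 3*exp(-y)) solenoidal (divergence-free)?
No, ∇·F = -2*x*y + 3*x*z - 5*y*z - 4*exp(x + z) - 3*exp(y + z) - sin(y)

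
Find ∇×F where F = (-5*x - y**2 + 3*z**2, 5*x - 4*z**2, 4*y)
(8*z + 4, 6*z, 2*y + 5)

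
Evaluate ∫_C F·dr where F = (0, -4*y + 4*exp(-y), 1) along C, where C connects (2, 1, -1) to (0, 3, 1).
-14 - 4*exp(-3) + 4*exp(-1)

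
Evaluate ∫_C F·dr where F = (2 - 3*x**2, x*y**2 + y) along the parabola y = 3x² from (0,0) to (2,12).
7388/7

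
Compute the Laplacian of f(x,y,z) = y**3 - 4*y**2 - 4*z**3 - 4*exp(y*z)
-4*y**2*exp(y*z) + 6*y - 4*z**2*exp(y*z) - 24*z - 8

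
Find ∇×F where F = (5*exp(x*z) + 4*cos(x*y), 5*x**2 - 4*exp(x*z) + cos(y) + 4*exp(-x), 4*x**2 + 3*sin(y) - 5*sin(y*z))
(4*x*exp(x*z) - 5*z*cos(y*z) + 3*cos(y), x*(5*exp(x*z) - 8), 4*x*sin(x*y) + 10*x - 4*z*exp(x*z) - 4*exp(-x))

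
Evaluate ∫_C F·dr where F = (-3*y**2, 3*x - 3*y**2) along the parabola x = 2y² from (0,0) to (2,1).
-2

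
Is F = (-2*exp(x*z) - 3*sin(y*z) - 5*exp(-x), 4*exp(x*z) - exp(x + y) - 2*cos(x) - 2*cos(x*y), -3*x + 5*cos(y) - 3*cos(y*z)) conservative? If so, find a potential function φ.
No, ∇×F = (-4*x*exp(x*z) + 3*z*sin(y*z) - 5*sin(y), -2*x*exp(x*z) - 3*y*cos(y*z) + 3, 2*y*sin(x*y) + 4*z*exp(x*z) + 3*z*cos(y*z) - exp(x + y) + 2*sin(x)) ≠ 0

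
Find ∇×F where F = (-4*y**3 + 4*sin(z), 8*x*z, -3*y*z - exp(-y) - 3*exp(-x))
(-8*x - 3*z + exp(-y), 4*cos(z) - 3*exp(-x), 12*y**2 + 8*z)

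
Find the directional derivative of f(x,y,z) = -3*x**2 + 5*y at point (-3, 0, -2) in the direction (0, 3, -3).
5*sqrt(2)/2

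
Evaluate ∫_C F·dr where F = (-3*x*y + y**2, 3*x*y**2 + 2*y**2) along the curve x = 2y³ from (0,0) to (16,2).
-57808/105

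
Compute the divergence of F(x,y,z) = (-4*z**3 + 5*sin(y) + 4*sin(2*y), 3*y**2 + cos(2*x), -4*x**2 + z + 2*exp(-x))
6*y + 1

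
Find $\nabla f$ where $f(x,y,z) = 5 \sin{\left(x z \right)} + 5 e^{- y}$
(5*z*cos(x*z), -5*exp(-y), 5*x*cos(x*z))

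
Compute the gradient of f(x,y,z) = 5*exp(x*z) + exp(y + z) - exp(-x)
(5*z*exp(x*z) + exp(-x), exp(y + z), 5*x*exp(x*z) + exp(y + z))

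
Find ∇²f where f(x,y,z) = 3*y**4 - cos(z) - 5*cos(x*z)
5*x**2*cos(x*z) + 36*y**2 + 5*z**2*cos(x*z) + cos(z)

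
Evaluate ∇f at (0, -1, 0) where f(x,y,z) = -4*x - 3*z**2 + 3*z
(-4, 0, 3)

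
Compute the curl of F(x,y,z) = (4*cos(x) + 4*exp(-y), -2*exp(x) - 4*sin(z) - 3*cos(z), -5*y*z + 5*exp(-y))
(-5*z - 3*sin(z) + 4*cos(z) - 5*exp(-y), 0, -2*exp(x) + 4*exp(-y))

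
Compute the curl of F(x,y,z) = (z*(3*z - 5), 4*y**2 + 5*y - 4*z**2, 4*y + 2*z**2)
(8*z + 4, 6*z - 5, 0)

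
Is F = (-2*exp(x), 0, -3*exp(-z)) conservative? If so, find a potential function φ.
Yes, F is conservative. φ = -2*exp(x) + 3*exp(-z)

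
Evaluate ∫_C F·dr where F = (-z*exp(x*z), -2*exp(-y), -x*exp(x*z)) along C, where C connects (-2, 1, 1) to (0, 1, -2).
-1 + exp(-2)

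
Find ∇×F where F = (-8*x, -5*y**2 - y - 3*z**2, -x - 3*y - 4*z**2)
(6*z - 3, 1, 0)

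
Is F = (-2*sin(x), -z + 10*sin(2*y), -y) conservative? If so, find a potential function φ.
Yes, F is conservative. φ = -y*z + 2*cos(x) - 5*cos(2*y)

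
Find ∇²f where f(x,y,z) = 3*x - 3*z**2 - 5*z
-6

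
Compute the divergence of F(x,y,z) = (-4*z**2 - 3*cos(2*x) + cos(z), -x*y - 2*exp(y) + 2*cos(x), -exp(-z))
-x - 2*exp(y) + 6*sin(2*x) + exp(-z)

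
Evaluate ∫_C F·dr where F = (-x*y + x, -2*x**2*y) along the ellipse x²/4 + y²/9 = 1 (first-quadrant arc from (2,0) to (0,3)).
-16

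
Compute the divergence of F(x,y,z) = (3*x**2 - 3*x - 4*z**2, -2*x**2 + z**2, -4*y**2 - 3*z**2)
6*x - 6*z - 3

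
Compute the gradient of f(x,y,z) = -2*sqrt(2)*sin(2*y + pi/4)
(0, -4*sqrt(2)*cos(2*y + pi/4), 0)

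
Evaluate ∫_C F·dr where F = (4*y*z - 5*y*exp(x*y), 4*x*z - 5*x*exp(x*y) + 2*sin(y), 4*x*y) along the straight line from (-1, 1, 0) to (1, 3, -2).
-5*exp(3) - 24 + 2*cos(1) + 5*exp(-1) - 2*cos(3)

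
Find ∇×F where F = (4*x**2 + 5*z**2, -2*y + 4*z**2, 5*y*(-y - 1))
(-10*y - 8*z - 5, 10*z, 0)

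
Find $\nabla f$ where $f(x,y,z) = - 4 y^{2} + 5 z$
(0, -8*y, 5)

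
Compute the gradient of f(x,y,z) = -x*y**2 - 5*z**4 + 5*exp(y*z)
(-y**2, -2*x*y + 5*z*exp(y*z), 5*y*exp(y*z) - 20*z**3)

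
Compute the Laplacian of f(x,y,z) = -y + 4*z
0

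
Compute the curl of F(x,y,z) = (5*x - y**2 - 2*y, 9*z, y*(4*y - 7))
(8*y - 16, 0, 2*y + 2)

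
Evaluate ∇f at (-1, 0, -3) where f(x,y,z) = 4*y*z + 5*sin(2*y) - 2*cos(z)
(0, -2, -2*sin(3))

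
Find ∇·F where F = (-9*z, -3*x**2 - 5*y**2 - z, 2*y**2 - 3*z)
-10*y - 3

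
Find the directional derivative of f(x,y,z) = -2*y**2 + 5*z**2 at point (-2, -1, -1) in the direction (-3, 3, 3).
-2*sqrt(3)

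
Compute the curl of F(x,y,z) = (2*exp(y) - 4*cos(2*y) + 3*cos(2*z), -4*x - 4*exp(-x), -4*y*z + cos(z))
(-4*z, -6*sin(2*z), -2*exp(y) - 8*sin(2*y) - 4 + 4*exp(-x))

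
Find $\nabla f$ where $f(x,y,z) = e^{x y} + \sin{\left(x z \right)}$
(y*exp(x*y) + z*cos(x*z), x*exp(x*y), x*cos(x*z))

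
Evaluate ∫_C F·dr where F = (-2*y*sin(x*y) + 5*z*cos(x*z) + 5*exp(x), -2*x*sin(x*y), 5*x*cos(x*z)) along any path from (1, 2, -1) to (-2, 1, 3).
5*((-E - sin(6) + sin(1))*exp(2) + 1)*exp(-2)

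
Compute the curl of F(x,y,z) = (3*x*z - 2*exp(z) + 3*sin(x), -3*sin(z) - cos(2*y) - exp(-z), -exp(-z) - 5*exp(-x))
(3*cos(z) - exp(-z), 3*x - 2*exp(z) - 5*exp(-x), 0)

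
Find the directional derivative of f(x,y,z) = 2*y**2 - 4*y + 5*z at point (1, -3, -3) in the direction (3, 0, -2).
-10*sqrt(13)/13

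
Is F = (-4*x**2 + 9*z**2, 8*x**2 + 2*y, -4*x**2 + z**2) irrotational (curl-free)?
No, ∇×F = (0, 8*x + 18*z, 16*x)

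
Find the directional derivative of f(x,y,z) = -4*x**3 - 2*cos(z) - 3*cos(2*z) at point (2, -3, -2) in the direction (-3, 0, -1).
sqrt(10)*(3*sin(4) + sin(2) + 72)/5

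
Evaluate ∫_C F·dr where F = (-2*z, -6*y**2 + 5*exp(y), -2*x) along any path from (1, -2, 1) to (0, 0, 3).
-9 - 5*exp(-2)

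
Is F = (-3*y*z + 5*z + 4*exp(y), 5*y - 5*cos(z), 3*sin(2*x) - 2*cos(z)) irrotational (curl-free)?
No, ∇×F = (-5*sin(z), -3*y - 6*cos(2*x) + 5, 3*z - 4*exp(y))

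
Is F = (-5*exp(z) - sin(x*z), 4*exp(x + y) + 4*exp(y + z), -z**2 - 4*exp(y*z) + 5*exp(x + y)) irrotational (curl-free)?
No, ∇×F = (-4*z*exp(y*z) + 5*exp(x + y) - 4*exp(y + z), -x*cos(x*z) - 5*exp(z) - 5*exp(x + y), 4*exp(x + y))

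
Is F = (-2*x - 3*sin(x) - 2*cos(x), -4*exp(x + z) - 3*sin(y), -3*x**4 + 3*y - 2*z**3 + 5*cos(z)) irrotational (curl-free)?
No, ∇×F = (4*exp(x + z) + 3, 12*x**3, -4*exp(x + z))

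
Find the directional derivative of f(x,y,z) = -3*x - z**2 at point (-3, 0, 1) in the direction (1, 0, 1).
-5*sqrt(2)/2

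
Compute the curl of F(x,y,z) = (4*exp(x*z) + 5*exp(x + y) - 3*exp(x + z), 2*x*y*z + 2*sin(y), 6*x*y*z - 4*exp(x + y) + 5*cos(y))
(-2*x*y + 6*x*z - 4*exp(x + y) - 5*sin(y), 4*x*exp(x*z) - 6*y*z + 4*exp(x + y) - 3*exp(x + z), 2*y*z - 5*exp(x + y))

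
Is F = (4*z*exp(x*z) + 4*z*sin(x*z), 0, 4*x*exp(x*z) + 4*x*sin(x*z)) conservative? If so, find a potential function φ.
Yes, F is conservative. φ = 4*exp(x*z) - 4*cos(x*z)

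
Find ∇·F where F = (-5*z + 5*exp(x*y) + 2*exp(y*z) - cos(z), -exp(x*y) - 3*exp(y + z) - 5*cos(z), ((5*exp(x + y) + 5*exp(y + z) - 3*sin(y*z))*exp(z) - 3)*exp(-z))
-x*exp(x*y) + 5*y*exp(x*y) - 3*y*cos(y*z) + 2*exp(y + z) + 3*exp(-z)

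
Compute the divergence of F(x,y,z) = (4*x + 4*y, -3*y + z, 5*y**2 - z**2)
1 - 2*z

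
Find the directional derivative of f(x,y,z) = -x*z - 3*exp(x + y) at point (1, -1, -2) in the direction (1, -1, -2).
2*sqrt(6)/3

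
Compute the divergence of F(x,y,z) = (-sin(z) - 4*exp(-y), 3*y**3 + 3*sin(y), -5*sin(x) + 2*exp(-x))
9*y**2 + 3*cos(y)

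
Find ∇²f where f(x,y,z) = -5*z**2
-10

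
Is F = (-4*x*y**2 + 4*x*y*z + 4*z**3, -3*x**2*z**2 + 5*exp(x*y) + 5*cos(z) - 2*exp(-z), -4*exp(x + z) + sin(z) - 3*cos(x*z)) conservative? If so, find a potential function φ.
No, ∇×F = (6*x**2*z + 5*sin(z) - 2*exp(-z), 4*x*y + 12*z**2 - 3*z*sin(x*z) + 4*exp(x + z), 8*x*y - 6*x*z**2 - 4*x*z + 5*y*exp(x*y)) ≠ 0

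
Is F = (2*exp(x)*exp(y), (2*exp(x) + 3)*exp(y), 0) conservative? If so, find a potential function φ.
Yes, F is conservative. φ = (2*exp(x) + 3)*exp(y)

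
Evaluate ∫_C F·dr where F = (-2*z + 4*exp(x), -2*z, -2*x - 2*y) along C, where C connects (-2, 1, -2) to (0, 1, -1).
10 - 4*exp(-2)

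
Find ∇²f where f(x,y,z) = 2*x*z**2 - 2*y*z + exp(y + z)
4*x + 2*exp(y + z)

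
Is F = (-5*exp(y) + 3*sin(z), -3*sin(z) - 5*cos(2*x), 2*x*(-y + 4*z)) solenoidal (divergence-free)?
No, ∇·F = 8*x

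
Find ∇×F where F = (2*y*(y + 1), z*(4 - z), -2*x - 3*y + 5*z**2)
(2*z - 7, 2, -4*y - 2)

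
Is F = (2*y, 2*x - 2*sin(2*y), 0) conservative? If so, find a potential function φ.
Yes, F is conservative. φ = 2*x*y + cos(2*y)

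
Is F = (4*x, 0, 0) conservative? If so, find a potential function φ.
Yes, F is conservative. φ = 2*x**2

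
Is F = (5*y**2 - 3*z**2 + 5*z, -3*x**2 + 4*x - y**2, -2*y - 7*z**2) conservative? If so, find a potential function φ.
No, ∇×F = (-2, 5 - 6*z, -6*x - 10*y + 4) ≠ 0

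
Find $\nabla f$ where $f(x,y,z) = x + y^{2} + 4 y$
(1, 2*y + 4, 0)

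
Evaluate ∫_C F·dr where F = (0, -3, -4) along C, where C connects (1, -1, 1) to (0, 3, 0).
-8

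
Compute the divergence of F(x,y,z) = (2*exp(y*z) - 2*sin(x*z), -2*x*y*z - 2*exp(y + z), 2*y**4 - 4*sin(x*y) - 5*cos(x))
-2*x*z - 2*z*cos(x*z) - 2*exp(y + z)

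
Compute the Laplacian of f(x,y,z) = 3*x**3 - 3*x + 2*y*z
18*x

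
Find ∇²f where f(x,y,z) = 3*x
0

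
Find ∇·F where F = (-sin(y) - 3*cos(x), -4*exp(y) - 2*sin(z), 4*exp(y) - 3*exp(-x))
-4*exp(y) + 3*sin(x)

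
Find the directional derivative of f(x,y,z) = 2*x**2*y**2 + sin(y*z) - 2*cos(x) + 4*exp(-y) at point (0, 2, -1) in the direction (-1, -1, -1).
sqrt(3)*(-exp(2)*cos(2) + 4)*exp(-2)/3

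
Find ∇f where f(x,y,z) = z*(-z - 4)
(0, 0, -2*z - 4)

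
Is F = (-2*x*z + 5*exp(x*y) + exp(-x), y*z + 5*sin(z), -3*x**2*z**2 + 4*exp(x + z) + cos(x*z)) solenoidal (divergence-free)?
No, ∇·F = -6*x**2*z - x*sin(x*z) + 5*y*exp(x*y) - z + 4*exp(x + z) - exp(-x)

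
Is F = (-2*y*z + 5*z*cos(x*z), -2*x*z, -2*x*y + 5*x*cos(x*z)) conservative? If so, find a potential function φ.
Yes, F is conservative. φ = -2*x*y*z + 5*sin(x*z)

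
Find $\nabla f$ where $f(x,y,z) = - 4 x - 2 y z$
(-4, -2*z, -2*y)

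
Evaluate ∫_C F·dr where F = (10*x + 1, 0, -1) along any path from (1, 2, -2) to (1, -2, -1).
-1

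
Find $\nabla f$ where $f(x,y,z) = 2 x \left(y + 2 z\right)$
(2*y + 4*z, 2*x, 4*x)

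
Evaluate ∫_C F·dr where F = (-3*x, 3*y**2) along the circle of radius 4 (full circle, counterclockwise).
0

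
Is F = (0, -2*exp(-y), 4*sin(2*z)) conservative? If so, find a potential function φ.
Yes, F is conservative. φ = -2*cos(2*z) + 2*exp(-y)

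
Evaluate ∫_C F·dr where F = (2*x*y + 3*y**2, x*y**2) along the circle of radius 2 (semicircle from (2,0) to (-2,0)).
-32 + 2*pi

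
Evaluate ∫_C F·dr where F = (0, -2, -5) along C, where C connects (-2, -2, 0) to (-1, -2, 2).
-10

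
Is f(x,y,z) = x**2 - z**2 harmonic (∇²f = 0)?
Yes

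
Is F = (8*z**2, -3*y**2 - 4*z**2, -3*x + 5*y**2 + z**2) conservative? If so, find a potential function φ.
No, ∇×F = (10*y + 8*z, 16*z + 3, 0) ≠ 0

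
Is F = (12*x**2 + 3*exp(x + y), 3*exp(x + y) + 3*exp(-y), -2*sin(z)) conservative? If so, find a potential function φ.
Yes, F is conservative. φ = 4*x**3 + 3*exp(x + y) + 2*cos(z) - 3*exp(-y)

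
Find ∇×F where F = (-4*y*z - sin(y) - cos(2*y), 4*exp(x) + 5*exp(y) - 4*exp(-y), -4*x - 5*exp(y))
(-5*exp(y), 4 - 4*y, 4*z + 4*exp(x) - 2*sin(2*y) + cos(y))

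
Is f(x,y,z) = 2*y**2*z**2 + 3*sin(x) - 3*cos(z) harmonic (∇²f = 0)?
No, ∇²f = 4*y**2 + 4*z**2 - 3*sin(x) + 3*cos(z)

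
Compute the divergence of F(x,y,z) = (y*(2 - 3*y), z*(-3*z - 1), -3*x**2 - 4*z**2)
-8*z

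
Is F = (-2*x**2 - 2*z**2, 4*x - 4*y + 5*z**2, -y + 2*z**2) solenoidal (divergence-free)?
No, ∇·F = -4*x + 4*z - 4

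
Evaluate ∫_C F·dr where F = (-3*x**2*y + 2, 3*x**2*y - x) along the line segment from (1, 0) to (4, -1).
131/2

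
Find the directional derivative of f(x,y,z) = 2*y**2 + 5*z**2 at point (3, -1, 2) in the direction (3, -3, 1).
32*sqrt(19)/19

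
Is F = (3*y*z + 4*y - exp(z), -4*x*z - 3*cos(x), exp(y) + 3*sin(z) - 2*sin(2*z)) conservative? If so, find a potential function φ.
No, ∇×F = (4*x + exp(y), 3*y - exp(z), -7*z + 3*sin(x) - 4) ≠ 0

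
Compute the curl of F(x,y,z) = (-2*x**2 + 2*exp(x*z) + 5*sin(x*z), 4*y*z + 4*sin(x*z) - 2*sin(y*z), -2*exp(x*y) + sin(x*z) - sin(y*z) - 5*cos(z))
(-2*x*exp(x*y) - 4*x*cos(x*z) + 2*y*cos(y*z) - 4*y - z*cos(y*z), 2*x*exp(x*z) + 5*x*cos(x*z) + 2*y*exp(x*y) - z*cos(x*z), 4*z*cos(x*z))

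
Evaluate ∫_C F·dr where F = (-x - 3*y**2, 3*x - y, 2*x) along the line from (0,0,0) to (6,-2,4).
-38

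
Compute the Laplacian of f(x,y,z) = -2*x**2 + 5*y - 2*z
-4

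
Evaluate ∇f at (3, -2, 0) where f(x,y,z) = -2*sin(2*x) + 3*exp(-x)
(-4*cos(6) - 3*exp(-3), 0, 0)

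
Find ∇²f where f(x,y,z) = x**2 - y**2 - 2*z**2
-4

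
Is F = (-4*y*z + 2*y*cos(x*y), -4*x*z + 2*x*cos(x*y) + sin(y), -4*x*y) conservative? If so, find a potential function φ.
Yes, F is conservative. φ = -4*x*y*z + 2*sin(x*y) - cos(y)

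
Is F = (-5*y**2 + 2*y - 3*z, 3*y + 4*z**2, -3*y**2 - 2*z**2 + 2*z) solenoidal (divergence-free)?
No, ∇·F = 5 - 4*z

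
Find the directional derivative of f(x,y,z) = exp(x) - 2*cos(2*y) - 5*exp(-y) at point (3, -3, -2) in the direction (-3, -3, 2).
3*sqrt(22)*(-3*exp(3) + 2*sin(6))/11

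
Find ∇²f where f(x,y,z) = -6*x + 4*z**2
8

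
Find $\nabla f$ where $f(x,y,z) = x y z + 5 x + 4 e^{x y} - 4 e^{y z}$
(y*z + 4*y*exp(x*y) + 5, x*z + 4*x*exp(x*y) - 4*z*exp(y*z), y*(x - 4*exp(y*z)))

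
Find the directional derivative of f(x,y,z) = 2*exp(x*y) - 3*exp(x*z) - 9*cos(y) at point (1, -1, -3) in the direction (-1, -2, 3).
sqrt(14)*(-9 - exp(2) + 9*exp(3)*sin(1))*exp(-3)/7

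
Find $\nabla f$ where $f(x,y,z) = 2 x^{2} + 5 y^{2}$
(4*x, 10*y, 0)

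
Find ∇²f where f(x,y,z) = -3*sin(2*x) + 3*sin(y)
12*sin(2*x) - 3*sin(y)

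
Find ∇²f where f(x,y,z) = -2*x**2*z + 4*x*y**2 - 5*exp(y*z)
8*x - 5*y**2*exp(y*z) - 5*z**2*exp(y*z) - 4*z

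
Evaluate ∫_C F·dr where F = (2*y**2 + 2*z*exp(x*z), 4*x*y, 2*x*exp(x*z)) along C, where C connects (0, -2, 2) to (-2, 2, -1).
-18 + 2*exp(2)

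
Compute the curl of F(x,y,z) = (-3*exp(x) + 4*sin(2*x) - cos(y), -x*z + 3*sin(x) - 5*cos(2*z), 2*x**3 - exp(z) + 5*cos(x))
(x - 10*sin(2*z), -6*x**2 + 5*sin(x), -z - sin(y) + 3*cos(x))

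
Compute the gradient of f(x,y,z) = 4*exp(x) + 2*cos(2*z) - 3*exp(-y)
(4*exp(x), 3*exp(-y), -4*sin(2*z))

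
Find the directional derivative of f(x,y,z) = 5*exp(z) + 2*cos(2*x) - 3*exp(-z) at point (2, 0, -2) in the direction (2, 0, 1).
sqrt(5)*(5 - 8*exp(2)*sin(4) + 3*exp(4))*exp(-2)/5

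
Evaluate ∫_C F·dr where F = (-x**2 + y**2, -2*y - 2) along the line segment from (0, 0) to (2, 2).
-8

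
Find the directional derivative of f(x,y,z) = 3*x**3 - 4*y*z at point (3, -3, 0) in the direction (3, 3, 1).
255*sqrt(19)/19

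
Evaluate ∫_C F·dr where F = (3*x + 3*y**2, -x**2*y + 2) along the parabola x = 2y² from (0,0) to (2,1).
31/3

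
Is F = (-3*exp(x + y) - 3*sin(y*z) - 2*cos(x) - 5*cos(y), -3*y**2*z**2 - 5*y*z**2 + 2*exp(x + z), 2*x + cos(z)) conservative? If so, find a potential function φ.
No, ∇×F = (6*y**2*z + 10*y*z - 2*exp(x + z), -3*y*cos(y*z) - 2, 3*z*cos(y*z) + 3*exp(x + y) + 2*exp(x + z) - 5*sin(y)) ≠ 0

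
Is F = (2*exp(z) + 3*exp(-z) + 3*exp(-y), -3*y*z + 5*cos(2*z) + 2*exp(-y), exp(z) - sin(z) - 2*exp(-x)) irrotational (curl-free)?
No, ∇×F = (3*y + 10*sin(2*z), 2*exp(z) - 3*exp(-z) - 2*exp(-x), 3*exp(-y))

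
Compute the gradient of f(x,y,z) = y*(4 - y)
(0, 4 - 2*y, 0)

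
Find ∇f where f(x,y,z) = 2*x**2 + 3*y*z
(4*x, 3*z, 3*y)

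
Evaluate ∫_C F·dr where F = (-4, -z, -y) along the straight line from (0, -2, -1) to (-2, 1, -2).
12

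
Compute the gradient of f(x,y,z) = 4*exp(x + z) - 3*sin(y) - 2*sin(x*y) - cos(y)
(-2*y*cos(x*y) + 4*exp(x + z), -2*x*cos(x*y) + sin(y) - 3*cos(y), 4*exp(x + z))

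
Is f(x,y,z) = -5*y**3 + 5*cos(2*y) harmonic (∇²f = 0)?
No, ∇²f = -30*y - 20*cos(2*y)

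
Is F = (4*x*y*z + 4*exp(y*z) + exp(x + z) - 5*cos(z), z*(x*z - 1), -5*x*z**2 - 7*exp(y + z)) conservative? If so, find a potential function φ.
No, ∇×F = (-2*x*z - 7*exp(y + z) + 1, 4*x*y + 4*y*exp(y*z) + 5*z**2 + exp(x + z) + 5*sin(z), z*(-4*x + z - 4*exp(y*z))) ≠ 0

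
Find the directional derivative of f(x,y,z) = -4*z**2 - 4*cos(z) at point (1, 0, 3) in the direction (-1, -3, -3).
12*sqrt(19)*(6 - sin(3))/19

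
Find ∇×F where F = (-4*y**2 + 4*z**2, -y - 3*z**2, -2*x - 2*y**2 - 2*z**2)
(-4*y + 6*z, 8*z + 2, 8*y)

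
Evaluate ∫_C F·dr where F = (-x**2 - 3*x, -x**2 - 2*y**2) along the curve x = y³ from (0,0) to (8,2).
-2032/7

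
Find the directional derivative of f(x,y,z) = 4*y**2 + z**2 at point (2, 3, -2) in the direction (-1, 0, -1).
2*sqrt(2)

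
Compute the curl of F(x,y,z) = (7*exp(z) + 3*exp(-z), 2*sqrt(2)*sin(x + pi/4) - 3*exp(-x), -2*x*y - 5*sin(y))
(-2*x - 5*cos(y), 2*y + 7*exp(z) - 3*exp(-z), 2*sqrt(2)*cos(x + pi/4) + 3*exp(-x))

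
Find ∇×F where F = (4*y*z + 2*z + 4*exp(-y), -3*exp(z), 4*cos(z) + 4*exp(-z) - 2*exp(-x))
(3*exp(z), 4*y + 2 - 2*exp(-x), -4*z + 4*exp(-y))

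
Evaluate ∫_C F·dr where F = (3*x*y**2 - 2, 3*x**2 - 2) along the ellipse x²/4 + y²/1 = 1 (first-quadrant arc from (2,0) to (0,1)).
7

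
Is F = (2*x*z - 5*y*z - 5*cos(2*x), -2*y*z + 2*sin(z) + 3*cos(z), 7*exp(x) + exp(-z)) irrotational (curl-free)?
No, ∇×F = (2*y + 3*sin(z) - 2*cos(z), 2*x - 5*y - 7*exp(x), 5*z)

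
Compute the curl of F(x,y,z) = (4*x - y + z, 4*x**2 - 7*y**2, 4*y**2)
(8*y, 1, 8*x + 1)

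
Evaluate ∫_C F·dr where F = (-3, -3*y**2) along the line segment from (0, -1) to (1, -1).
-3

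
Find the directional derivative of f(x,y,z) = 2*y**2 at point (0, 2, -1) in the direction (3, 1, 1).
8*sqrt(11)/11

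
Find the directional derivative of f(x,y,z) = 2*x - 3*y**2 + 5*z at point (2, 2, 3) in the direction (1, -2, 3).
41*sqrt(14)/14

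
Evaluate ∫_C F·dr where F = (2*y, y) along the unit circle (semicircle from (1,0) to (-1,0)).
-pi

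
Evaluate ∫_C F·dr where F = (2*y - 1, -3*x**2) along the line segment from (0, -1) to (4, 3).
-60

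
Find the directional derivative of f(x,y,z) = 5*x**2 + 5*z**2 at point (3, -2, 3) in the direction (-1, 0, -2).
-18*sqrt(5)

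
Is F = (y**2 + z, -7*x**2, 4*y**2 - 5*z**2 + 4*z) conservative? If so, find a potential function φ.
No, ∇×F = (8*y, 1, -14*x - 2*y) ≠ 0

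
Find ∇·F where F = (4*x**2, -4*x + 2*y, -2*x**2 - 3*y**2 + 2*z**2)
8*x + 4*z + 2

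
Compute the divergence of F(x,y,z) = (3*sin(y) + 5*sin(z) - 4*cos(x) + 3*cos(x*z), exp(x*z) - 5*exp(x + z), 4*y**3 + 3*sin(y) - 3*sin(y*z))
-3*y*cos(y*z) - 3*z*sin(x*z) + 4*sin(x)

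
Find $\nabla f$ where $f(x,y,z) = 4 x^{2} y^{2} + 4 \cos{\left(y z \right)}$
(8*x*y**2, 8*x**2*y - 4*z*sin(y*z), -4*y*sin(y*z))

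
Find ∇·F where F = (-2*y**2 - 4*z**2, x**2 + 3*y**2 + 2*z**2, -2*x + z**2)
6*y + 2*z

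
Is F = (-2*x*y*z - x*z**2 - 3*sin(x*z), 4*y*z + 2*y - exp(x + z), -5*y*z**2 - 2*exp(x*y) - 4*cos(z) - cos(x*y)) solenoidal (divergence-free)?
No, ∇·F = -12*y*z - z**2 - 3*z*cos(x*z) + 4*z + 4*sin(z) + 2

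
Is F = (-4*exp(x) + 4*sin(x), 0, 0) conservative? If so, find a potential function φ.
Yes, F is conservative. φ = -4*exp(x) - 4*cos(x)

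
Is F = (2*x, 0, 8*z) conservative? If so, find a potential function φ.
Yes, F is conservative. φ = x**2 + 4*z**2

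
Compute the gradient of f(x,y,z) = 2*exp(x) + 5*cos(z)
(2*exp(x), 0, -5*sin(z))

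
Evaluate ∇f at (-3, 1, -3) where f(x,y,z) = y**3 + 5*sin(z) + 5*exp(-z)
(0, 3, -5*exp(3) + 5*cos(3))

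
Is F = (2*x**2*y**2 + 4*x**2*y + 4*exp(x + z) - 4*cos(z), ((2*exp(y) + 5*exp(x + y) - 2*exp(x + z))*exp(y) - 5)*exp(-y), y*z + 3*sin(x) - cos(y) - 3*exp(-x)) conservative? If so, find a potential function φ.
No, ∇×F = (z + 2*exp(x + z) + sin(y), 4*exp(x + z) + 4*sin(z) - 3*cos(x) - 3*exp(-x), -4*x**2*y - 4*x**2 + 5*exp(x + y) - 2*exp(x + z)) ≠ 0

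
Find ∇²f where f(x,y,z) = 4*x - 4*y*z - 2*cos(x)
2*cos(x)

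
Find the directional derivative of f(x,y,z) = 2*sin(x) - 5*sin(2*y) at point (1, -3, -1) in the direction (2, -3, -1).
sqrt(14)*(2*cos(1) + 15*cos(6))/7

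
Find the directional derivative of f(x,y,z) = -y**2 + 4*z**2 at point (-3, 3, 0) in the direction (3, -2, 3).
6*sqrt(22)/11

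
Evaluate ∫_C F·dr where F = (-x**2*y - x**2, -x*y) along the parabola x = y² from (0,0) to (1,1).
-73/84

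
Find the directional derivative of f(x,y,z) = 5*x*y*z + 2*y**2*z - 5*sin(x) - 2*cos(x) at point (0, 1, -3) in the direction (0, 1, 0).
-12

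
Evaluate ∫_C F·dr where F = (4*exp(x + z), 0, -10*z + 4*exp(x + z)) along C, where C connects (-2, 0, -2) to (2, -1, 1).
-4*exp(-4) + 15 + 4*exp(3)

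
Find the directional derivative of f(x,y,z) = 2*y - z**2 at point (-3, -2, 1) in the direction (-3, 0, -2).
4*sqrt(13)/13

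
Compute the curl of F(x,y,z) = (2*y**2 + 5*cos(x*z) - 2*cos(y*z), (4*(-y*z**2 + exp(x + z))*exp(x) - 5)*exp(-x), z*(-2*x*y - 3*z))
(-2*x*z + 8*y*z - 4*exp(x + z), -5*x*sin(x*z) + 2*y*z + 2*y*sin(y*z), -4*y - 2*z*sin(y*z) + 4*exp(x + z) + 5*exp(-x))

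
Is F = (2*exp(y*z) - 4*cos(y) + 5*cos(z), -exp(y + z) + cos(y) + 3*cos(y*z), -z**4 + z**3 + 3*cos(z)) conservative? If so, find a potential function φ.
No, ∇×F = (3*y*sin(y*z) + exp(y + z), 2*y*exp(y*z) - 5*sin(z), -2*z*exp(y*z) - 4*sin(y)) ≠ 0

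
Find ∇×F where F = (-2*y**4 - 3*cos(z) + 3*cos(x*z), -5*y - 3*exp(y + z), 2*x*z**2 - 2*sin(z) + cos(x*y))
(-x*sin(x*y) + 3*exp(y + z), -3*x*sin(x*z) + y*sin(x*y) - 2*z**2 + 3*sin(z), 8*y**3)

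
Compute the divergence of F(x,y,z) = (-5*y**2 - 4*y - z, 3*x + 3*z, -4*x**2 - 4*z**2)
-8*z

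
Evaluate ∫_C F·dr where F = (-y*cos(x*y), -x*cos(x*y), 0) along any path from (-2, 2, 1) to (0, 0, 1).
-sin(4)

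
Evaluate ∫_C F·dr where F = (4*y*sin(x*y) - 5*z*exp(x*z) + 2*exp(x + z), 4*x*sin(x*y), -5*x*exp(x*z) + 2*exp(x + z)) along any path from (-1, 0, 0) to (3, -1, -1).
-2*exp(-1) - 5*exp(-3) - 4*cos(3) + 9 + 2*exp(2)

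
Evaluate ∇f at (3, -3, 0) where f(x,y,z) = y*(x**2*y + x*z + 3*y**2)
(54, 27, -9)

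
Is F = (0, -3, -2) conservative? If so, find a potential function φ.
Yes, F is conservative. φ = -3*y - 2*z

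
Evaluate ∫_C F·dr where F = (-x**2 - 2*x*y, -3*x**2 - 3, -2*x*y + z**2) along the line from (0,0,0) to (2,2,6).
34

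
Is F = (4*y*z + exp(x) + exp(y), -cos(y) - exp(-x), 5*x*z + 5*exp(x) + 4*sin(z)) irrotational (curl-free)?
No, ∇×F = (0, 4*y - 5*z - 5*exp(x), -4*z - exp(y) + exp(-x))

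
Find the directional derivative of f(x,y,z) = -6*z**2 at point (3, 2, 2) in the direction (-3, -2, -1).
12*sqrt(14)/7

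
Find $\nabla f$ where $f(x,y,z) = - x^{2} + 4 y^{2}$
(-2*x, 8*y, 0)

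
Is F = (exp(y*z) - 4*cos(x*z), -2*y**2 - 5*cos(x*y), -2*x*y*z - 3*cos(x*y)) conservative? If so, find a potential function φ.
No, ∇×F = (x*(-2*z + 3*sin(x*y)), 4*x*sin(x*z) + 2*y*z + y*exp(y*z) - 3*y*sin(x*y), 5*y*sin(x*y) - z*exp(y*z)) ≠ 0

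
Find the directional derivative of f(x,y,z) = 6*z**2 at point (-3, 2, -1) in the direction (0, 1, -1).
6*sqrt(2)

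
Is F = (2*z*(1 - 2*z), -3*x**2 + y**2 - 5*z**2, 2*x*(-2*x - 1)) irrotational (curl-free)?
No, ∇×F = (10*z, 8*x - 8*z + 4, -6*x)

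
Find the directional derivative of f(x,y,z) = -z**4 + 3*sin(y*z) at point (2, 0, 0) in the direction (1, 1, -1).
0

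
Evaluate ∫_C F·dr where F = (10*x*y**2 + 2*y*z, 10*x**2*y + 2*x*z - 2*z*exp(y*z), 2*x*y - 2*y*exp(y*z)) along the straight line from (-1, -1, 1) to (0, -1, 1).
-7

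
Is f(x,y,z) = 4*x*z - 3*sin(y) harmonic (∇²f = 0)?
No, ∇²f = 3*sin(y)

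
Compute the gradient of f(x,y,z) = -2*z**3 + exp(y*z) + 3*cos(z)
(0, z*exp(y*z), y*exp(y*z) - 6*z**2 - 3*sin(z))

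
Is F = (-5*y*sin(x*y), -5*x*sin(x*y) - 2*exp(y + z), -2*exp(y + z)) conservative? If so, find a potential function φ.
Yes, F is conservative. φ = -2*exp(y + z) + 5*cos(x*y)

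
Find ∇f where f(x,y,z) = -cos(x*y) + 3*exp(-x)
(y*sin(x*y) - 3*exp(-x), x*sin(x*y), 0)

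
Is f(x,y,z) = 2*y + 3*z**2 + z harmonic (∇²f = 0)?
No, ∇²f = 6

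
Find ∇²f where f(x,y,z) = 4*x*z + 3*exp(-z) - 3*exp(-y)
3*exp(-z) - 3*exp(-y)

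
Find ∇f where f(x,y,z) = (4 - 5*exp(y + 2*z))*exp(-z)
(0, -5*exp(y + z), (-5*exp(y + 2*z) - 4)*exp(-z))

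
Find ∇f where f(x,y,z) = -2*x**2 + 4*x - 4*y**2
(4 - 4*x, -8*y, 0)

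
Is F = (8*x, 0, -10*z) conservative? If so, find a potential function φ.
Yes, F is conservative. φ = 4*x**2 - 5*z**2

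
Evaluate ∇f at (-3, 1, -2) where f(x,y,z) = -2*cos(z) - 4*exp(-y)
(0, 4*exp(-1), -2*sin(2))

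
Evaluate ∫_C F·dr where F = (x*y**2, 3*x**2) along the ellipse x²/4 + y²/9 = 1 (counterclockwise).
0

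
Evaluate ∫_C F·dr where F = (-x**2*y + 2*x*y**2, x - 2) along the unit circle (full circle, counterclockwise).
5*pi/4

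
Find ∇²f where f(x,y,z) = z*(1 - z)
-2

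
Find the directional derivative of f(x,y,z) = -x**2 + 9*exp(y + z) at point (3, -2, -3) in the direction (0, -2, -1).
-27*sqrt(5)*exp(-5)/5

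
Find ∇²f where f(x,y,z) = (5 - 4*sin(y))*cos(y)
(16*sin(y) - 5)*cos(y)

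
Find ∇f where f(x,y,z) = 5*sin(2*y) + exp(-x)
(-exp(-x), 10*cos(2*y), 0)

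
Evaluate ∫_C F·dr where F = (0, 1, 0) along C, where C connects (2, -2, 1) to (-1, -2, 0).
0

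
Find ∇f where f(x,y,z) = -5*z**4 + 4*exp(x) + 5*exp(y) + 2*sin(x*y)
(2*y*cos(x*y) + 4*exp(x), 2*x*cos(x*y) + 5*exp(y), -20*z**3)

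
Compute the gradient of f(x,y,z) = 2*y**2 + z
(0, 4*y, 1)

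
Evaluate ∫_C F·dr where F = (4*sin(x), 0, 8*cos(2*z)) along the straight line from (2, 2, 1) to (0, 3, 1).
-4 + 4*cos(2)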